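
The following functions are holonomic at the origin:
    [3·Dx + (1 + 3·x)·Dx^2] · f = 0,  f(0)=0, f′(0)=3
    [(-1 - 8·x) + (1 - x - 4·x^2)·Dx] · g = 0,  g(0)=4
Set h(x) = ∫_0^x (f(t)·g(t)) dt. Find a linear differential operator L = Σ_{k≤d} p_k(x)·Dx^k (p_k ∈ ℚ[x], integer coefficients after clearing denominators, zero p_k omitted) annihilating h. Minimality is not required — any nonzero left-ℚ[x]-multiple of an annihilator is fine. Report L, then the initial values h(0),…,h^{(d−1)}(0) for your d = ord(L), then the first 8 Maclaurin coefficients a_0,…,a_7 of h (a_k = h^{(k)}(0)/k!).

f: a_k = 0, 3, -9/2, 9, -81/4, 243/5, -243/2, 2187/7, …
g: a_k = 4, 4, 20, 36, 116, 260, 724, 1764, …
f·g: L₀ = L_f ⊗_s L_g, ord ≤ 2·1.
h=∫h₀ ⇒ L = L₀·Dx.
L = (11 + 48·x)·Dx + (-1 + 25·x + 60·x^2)·Dx^2 + (-1 - 2·x + 7·x^2 + 12·x^3)·Dx^3  (order 3).
h: a_k = 0, 0, 6, -2, 39/2, -27/5, 799/10, -573/35, …
ICs: h(0) = 0, h′(0) = 0, h′′(0) = 12.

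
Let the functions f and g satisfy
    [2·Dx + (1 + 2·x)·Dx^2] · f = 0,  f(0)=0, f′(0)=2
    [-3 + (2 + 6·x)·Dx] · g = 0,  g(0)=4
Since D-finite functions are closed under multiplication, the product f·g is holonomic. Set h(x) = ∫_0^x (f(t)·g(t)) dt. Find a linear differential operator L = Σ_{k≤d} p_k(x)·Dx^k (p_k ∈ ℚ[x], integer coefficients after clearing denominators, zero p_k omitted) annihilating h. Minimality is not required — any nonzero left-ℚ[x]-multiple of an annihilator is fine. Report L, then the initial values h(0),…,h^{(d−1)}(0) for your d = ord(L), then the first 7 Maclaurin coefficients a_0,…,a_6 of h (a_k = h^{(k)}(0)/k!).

f: a_k = 0, 2, -2, 8/3, -4, 32/5, -32/3, …
g: a_k = 4, 6, -9/2, 27/4, -405/32, 1701/64, -15309/256, …
L₀ := L_f ⊗_s L_g (sym. prod.), ord ≤ 2.
Integrate: L := L₀·Dx.
L = (15 + 18·x)·Dx + (-4 - 12·x)·Dx^2 + (4 + 32·x + 84·x^2 + 72·x^3)·Dx^3  (order 3).
h: a_k = 0, 0, 4, 4/3, -31/12, 9/2, -3937/480, …
ICs: h(0) = 0, h′(0) = 0, h′′(0) = 8.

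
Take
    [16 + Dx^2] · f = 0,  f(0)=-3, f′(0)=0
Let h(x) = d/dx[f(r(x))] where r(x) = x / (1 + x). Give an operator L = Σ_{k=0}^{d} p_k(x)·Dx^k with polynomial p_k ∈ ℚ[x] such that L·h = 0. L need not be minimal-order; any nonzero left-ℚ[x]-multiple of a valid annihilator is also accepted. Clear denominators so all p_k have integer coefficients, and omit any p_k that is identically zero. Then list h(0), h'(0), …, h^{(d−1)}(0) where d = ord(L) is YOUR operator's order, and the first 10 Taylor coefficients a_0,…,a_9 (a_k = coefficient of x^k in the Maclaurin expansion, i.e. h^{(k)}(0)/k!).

L = (22 + 12·x + 6·x^2) + (6 + 18·x + 18·x^2 + 6·x^3)·Dx + (1 + 4·x + 6·x^2 + 4·x^3 + x^4)·Dx^2  (order 2).
h: a_k = 0, 48, -144, 160, 160, -5488/5, 13776/5, -100544/21, 215232/35, -4689808/945, …
ICs: h(0) = 0, h′(0) = 48.

f: a_k = -3, 0, 24, 0, -32, 0, 256/15, 0, -512/105, 0, …
L₀ from L_f via x↦r, Dx↦r'^{-1}Dx.
Differentiate: ansatz ord ≤ ord L₀ ⇒ L.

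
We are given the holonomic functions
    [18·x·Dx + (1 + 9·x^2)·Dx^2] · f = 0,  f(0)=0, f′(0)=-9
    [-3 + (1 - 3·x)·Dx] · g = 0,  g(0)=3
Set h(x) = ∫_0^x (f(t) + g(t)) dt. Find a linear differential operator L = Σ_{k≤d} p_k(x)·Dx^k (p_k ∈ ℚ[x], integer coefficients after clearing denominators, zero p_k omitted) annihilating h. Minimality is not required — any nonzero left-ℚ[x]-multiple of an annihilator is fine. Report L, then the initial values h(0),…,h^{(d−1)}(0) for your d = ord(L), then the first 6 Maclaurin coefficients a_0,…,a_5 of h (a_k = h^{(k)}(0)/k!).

L = (18 - 216·x - 486·x^2)·Dx^2 + (-12 + 18·x - 108·x^2 - 486·x^3)·Dx^3 + (1 - 81·x^4)·Dx^4  (order 4).
h: a_k = 0, 3, 0, 9, 27, 243/5, …
ICs: h(0) = 0, h′(0) = 3, h′′(0) = 0, h′′′(0) = 54.

f: a_k = 0, -9, 0, 27, 0, -729/5, …
g: a_k = 3, 9, 27, 81, 243, 729, …
h₀=f+g: left-lcm gives L₀, ord ≤ 3.
Integrate: L := L₀·Dx.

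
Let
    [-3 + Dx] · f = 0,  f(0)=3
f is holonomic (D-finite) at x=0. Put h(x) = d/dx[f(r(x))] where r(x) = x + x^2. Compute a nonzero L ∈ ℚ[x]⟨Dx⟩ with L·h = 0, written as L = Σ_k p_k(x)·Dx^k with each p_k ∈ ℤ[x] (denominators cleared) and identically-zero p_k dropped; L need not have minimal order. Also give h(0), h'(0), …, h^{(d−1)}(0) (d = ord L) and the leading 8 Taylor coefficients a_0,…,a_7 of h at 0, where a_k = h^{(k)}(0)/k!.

f: a_k = 3, 9, 27/2, 27/2, 81/8, 243/40, 243/80, 729/560, …
Substitute x→r, Dx→(1/r')Dx; clear ⇒ L₀.
Derive L from L₀ (diff closure).
L = (5 + 12·x + 12·x^2) + (-1 - 2·x)·Dx  (order 1).
h: a_k = 9, 45, 243/2, 513/2, 3483/8, 25839/40, 13527/16, 564651/560, …
ICs: h(0) = 9.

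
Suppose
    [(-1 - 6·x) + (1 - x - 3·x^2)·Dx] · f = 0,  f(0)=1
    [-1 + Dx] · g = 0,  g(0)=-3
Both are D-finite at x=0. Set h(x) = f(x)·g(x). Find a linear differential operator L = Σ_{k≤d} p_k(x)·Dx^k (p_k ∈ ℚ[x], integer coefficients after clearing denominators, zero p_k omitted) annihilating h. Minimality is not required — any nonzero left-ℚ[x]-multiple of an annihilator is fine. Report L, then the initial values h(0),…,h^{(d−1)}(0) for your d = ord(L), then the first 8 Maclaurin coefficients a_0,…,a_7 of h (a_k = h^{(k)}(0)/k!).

f: a_k = 1, 1, 4, 7, 19, 40, 97, 217, …
g: a_k = -3, -3, -3/2, -1/2, -1/8, -1/40, -1/240, -1/1680, …
L₀ := L_f ⊗_s L_g (sym. prod.), ord ≤ 1.
L = (2 + 5·x - 3·x^2) + (-1 + x + 3·x^2)·Dx  (order 1).
h: a_k = -3, -6, -33/2, -35, -677/8, -3793/20, -106447/240, -850483/840, …
ICs: h(0) = -3.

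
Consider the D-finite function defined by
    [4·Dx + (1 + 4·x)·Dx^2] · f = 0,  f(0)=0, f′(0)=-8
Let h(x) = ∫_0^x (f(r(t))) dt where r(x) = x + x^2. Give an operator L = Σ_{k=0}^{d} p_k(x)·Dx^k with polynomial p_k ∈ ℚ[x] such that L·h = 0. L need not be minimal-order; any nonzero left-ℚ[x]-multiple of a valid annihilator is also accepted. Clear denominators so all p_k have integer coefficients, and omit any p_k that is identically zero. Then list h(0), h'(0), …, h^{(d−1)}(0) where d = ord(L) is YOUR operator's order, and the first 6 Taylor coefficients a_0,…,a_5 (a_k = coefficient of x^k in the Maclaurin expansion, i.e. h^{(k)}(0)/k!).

L = 2·Dx^2 + (1 + 2·x)·Dx^3  (order 3).
h: a_k = 0, 0, -4, 8/3, -8/3, 16/5, …
ICs: h(0) = 0, h′(0) = 0, h′′(0) = -8.

f: a_k = 0, -8, 16, -128/3, 128, -2048/5, …
Change of var in L_f (x↦r) gives L₀.
∫: right-multiply L₀ by Dx.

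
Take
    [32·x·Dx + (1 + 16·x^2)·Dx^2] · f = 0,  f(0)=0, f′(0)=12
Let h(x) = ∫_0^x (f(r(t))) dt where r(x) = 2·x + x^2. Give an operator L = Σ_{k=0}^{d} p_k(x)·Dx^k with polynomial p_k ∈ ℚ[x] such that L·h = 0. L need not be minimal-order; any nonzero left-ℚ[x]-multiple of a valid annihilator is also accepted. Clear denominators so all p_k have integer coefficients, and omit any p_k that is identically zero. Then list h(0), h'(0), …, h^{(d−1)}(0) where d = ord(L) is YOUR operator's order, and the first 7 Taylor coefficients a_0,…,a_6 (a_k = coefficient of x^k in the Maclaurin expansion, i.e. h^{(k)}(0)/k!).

L = (-1 + 128·x + 256·x^2 + 192·x^3 + 48·x^4)·Dx^2 + (1 + x + 64·x^2 + 128·x^3 + 80·x^4 + 16·x^5)·Dx^3  (order 3).
h: a_k = 0, 0, 12, 4, -128, -768/5, 16064/5, …
ICs: h(0) = 0, h′(0) = 0, h′′(0) = 24.

f: a_k = 0, 12, 0, -64, 0, 3072/5, 0, …
Change of var in L_f (x↦r) gives L₀.
∫: right-multiply L₀ by Dx.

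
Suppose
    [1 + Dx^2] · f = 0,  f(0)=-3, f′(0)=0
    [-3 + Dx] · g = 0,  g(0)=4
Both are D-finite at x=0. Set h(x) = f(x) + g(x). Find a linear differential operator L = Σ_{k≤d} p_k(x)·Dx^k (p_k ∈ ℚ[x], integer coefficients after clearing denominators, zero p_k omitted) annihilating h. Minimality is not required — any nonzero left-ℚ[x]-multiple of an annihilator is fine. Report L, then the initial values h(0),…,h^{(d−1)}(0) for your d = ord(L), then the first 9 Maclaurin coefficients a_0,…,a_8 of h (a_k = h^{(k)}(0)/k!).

f: a_k = -3, 0, 3/2, 0, -1/8, 0, 1/240, 0, -1/13440, …
g: a_k = 4, 12, 18, 18, 27/2, 81/10, 81/20, 243/140, 729/1120, …
Sum ⇒ L₀ = lclm(L_f,L_g) in ℚ(x)⟨Dx⟩.
L = -3 + Dx - 3·Dx^2 + Dx^3  (order 3).
h: a_k = 1, 12, 39/2, 18, 107/8, 81/10, 973/240, 243/140, 8747/13440, …
ICs: h(0) = 1, h′(0) = 12, h′′(0) = 39.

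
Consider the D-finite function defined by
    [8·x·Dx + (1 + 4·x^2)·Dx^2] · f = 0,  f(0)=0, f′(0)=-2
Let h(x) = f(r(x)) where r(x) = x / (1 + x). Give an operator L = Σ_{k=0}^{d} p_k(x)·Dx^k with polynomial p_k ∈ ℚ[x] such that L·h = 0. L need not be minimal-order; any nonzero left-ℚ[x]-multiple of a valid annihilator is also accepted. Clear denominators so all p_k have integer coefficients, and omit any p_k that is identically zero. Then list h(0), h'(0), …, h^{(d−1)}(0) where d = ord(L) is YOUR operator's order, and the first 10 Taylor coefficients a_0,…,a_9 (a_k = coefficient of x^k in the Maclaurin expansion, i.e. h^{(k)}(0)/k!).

f: a_k = 0, -2, 0, 8/3, 0, -32/5, 0, 128/7, 0, -512/9, …
f∘r: x↦r, Dx↦Dx/r' in L_f ⇒ L₀.
L = (2 + 10·x)·Dx + (1 + 2·x + 5·x^2)·Dx^2  (order 2).
h: a_k = 0, -2, 2, 2/3, -6, 38/5, 22/3, -278/7, 42, 718/9, …
ICs: h(0) = 0, h′(0) = -2.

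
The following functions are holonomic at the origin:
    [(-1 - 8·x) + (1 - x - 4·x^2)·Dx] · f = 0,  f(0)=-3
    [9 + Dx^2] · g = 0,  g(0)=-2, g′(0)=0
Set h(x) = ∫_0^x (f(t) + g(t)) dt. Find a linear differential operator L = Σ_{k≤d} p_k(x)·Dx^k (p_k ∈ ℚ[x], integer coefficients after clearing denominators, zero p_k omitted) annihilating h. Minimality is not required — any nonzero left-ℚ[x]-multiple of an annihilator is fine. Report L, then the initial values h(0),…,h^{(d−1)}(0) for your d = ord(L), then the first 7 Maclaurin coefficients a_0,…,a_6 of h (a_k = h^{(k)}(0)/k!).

L = (567 + 4806·x + 3321·x^2 + 9936·x^3 + 6480·x^4 + 10368·x^5)·Dx + (-171 + 117·x + 441·x^2 - 135·x^3 + 540·x^4 + 3888·x^5 + 5184·x^6)·Dx^2 + (63 + 534·x + 369·x^2 + 1104·x^3 + 720·x^4 + 1152·x^5)·Dx^3 + (-19 + 13·x + 49·x^2 - 15·x^3 + 60·x^4 + 432·x^5 + 576·x^6)·Dx^4  (order 4).
h: a_k = 0, -5, -3/2, -2, -27/4, -75/4, -65/2, …
ICs: h(0) = 0, h′(0) = -5, h′′(0) = -3, h′′′(0) = -12.

f: a_k = -3, -3, -15, -27, -87, -195, -543, …
g: a_k = -2, 0, 9, 0, -27/4, 0, 81/40, …
h₀=f+g: left-lcm gives L₀, ord ≤ 3.
Integrate: L := L₀·Dx.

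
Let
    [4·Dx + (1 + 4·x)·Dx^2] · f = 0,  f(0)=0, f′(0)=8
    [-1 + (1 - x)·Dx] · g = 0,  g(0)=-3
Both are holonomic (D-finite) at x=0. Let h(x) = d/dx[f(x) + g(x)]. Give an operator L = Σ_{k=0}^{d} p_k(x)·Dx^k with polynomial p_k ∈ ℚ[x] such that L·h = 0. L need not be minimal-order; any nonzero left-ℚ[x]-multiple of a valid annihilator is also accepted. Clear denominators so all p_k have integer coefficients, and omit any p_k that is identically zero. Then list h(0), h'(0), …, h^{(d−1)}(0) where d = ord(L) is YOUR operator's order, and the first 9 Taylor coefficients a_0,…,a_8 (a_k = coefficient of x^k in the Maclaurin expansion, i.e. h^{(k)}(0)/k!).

L = (-44 - 16·x) + (13 - 56·x - 32·x^2)·Dx + (3 + 11·x - 6·x^2 - 8·x^3)·Dx^2  (order 2).
h: a_k = 5, -38, 119, -524, 2033, -8210, 32747, -131096, 524261, …
ICs: h(0) = 5, h′(0) = -38.

f: a_k = 0, 8, -16, 128/3, -128, 2048/5, -4096/3, 32768/7, -16384, …
g: a_k = -3, -3, -3, -3, -3, -3, -3, -3, -3, …
f+g: L₀ = lclm(L_f,L_g), ord ≤ 2+1.
h₀' ⇒ L via d/dx closure of L₀.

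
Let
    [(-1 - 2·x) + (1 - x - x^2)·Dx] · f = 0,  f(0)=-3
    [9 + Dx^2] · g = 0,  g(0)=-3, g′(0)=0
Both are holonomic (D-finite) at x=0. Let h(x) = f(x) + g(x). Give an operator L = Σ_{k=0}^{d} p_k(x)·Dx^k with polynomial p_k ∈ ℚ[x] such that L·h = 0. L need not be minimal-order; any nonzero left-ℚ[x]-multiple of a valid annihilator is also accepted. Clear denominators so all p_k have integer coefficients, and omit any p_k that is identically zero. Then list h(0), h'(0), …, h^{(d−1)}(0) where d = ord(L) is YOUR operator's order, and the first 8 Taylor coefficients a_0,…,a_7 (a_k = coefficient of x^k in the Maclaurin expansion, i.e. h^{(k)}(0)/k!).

f: a_k = -3, -3, -6, -9, -15, -24, -39, -63, …
g: a_k = -3, 0, 27/2, 0, -81/8, 0, 243/80, 0, …
f+g: L₀ = lclm(L_f,L_g), ord ≤ 1+2.
L = (243 + 432·x - 81·x^2 + 216·x^3 + 405·x^4 + 162·x^5) + (-117 + 225·x + 36·x^2 - 297·x^3 + 54·x^4 + 243·x^5 + 81·x^6)·Dx + (27 + 48·x - 9·x^2 + 24·x^3 + 45·x^4 + 18·x^5)·Dx^2 + (-13 + 25·x + 4·x^2 - 33·x^3 + 6·x^4 + 27·x^5 + 9·x^6)·Dx^3  (order 3).
h: a_k = -6, -3, 15/2, -9, -201/8, -24, -2877/80, -63, …
ICs: h(0) = -6, h′(0) = -3, h′′(0) = 15.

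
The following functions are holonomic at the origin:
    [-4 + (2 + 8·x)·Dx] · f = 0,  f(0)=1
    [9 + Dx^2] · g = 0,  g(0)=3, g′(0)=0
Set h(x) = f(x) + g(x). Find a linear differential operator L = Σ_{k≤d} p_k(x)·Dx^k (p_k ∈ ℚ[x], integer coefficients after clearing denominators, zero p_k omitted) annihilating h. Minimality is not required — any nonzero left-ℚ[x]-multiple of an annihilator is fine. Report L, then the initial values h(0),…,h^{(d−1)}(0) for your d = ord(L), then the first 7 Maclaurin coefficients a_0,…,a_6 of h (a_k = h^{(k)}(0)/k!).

f: a_k = 1, 2, -2, 4, -10, 28, -84, …
g: a_k = 3, 0, -27/2, 0, 81/8, 0, -243/80, …
Weyl lclm of L_f,L_g ⇒ L₀ (ord ≤ 3).
L = (-378 - 1296·x - 2592·x^2) + (45 + 828·x + 3888·x^2 + 5184·x^3)·Dx + (-42 - 144·x - 288·x^2)·Dx^2 + (5 + 92·x + 432·x^2 + 576·x^3)·Dx^3  (order 3).
h: a_k = 4, 2, -31/2, 4, 1/8, 28, -6963/80, …
ICs: h(0) = 4, h′(0) = 2, h′′(0) = -31.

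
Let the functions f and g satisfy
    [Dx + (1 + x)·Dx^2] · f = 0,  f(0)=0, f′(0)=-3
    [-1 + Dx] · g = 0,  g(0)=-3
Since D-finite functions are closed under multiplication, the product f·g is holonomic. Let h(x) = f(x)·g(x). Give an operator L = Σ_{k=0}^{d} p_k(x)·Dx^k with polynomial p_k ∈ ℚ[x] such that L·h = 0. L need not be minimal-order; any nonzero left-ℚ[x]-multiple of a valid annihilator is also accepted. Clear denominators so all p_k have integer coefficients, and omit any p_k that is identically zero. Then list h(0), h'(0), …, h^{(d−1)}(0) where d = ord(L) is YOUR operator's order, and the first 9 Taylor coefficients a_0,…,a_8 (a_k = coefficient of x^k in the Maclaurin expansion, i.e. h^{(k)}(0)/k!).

L = x + (-1 - 2·x)·Dx + (1 + x)·Dx^2  (order 2).
h: a_k = 0, 9, 9/2, 3, 0, 27/40, -7/16, 23/56, -29/80, …
ICs: h(0) = 0, h′(0) = 9.

f: a_k = 0, -3, 3/2, -1, 3/4, -3/5, 1/2, -3/7, 3/8, …
g: a_k = -3, -3, -3/2, -1/2, -1/8, -1/40, -1/240, -1/1680, -1/13440, …
L₀ := L_f ⊗_s L_g (sym. prod.), ord ≤ 2.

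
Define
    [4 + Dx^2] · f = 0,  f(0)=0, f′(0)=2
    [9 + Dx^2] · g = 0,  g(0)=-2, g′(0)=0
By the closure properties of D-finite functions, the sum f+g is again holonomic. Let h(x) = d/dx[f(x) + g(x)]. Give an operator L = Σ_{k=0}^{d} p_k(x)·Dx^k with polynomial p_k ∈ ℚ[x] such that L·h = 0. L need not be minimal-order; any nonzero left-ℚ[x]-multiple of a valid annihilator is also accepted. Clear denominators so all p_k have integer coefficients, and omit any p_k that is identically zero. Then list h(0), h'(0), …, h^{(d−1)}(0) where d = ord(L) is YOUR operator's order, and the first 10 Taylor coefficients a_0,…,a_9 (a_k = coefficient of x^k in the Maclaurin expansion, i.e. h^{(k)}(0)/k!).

L = 36 + 13·Dx^2 + Dx^4  (order 4).
h: a_k = 2, 18, -4, -27, 4/3, 243/20, -8/45, -729/280, 4/315, 729/2240, …
ICs: h(0) = 2, h′(0) = 18, h′′(0) = -8, h′′′(0) = -162.

f: a_k = 0, 2, 0, -4/3, 0, 4/15, 0, -8/315, 0, 4/2835, …
g: a_k = -2, 0, 9, 0, -27/4, 0, 81/40, 0, -729/2240, 0, …
Sum ⇒ L₀ = lclm(L_f,L_g) in ℚ(x)⟨Dx⟩.
Differentiate: ansatz ord ≤ ord L₀ ⇒ L.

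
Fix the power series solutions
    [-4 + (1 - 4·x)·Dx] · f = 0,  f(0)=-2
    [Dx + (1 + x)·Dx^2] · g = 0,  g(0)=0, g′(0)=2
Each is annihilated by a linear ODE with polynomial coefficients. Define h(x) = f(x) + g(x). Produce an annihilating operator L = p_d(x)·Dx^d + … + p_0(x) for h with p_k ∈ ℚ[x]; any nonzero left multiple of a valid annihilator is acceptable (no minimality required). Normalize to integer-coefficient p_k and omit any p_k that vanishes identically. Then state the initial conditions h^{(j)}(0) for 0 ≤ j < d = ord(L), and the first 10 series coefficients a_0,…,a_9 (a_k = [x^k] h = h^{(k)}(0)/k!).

f: a_k = -2, -8, -32, -128, -512, -2048, -8192, -32768, -131072, -524288, …
g: a_k = 0, 2, -1, 2/3, -1/2, 2/5, -1/3, 2/7, -1/4, 2/9, …
Sum ⇒ L₀ = lclm(L_f,L_g) in ℚ(x)⟨Dx⟩.
L = (112 + 32·x)·Dx + (94 + 208·x + 64·x^2)·Dx^2 + (-9 + 23·x + 48·x^2 + 16·x^3)·Dx^3  (order 3).
h: a_k = -2, -6, -33, -382/3, -1025/2, -10238/5, -24577/3, -229374/7, -524289/4, -4718590/9, …
ICs: h(0) = -2, h′(0) = -6, h′′(0) = -66.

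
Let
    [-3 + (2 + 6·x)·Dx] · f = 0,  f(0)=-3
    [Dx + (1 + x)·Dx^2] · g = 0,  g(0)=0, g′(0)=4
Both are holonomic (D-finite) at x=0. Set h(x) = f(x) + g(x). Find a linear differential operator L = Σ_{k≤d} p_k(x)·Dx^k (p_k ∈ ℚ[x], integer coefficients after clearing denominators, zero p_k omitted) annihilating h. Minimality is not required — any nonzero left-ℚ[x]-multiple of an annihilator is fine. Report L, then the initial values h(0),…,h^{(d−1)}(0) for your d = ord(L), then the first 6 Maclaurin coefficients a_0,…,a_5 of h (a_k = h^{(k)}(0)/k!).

f: a_k = -3, -9/2, 27/8, -81/16, 1215/128, -5103/256, …
g: a_k = 0, 4, -2, 4/3, -1, 4/5, …
Sum ⇒ L₀ = lclm(L_f,L_g) in ℚ(x)⟨Dx⟩.
L = (-15 + 9·x)·Dx + (-19 - 6·x + 45·x^2)·Dx^2 + (-2 - 2·x + 18·x^2 + 18·x^3)·Dx^3  (order 3).
h: a_k = -3, -1/2, 11/8, -179/48, 1087/128, -24491/1280, …
ICs: h(0) = -3, h′(0) = -1/2, h′′(0) = 11/4.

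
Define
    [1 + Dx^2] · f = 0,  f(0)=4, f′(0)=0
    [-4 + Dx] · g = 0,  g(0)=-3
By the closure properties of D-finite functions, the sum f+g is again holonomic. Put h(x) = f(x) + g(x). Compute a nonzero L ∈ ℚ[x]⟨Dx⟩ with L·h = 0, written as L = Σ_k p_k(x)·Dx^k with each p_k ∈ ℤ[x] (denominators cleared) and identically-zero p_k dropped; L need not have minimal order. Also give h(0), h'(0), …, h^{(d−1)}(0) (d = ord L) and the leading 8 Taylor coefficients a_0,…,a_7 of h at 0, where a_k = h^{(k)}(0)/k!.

L = -4 + Dx - 4·Dx^2 + Dx^3  (order 3).
h: a_k = 1, -12, -26, -32, -191/6, -128/5, -3073/180, -1024/105, …
ICs: h(0) = 1, h′(0) = -12, h′′(0) = -52.

f: a_k = 4, 0, -2, 0, 1/6, 0, -1/180, 0, …
g: a_k = -3, -12, -24, -32, -32, -128/5, -256/15, -1024/105, …
Sum ⇒ L₀ = lclm(L_f,L_g) in ℚ(x)⟨Dx⟩.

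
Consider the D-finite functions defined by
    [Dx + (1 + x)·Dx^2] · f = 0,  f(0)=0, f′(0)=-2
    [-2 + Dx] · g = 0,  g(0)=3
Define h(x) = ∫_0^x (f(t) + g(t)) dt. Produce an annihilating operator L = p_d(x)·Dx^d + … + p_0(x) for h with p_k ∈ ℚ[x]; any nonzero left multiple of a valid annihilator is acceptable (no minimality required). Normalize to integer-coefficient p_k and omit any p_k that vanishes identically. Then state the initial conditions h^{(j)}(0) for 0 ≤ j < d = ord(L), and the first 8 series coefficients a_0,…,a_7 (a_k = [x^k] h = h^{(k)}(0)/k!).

f: a_k = 0, -2, 1, -2/3, 1/2, -2/5, 1/3, -2/7, …
g: a_k = 3, 6, 6, 4, 2, 4/5, 4/15, 8/105, …
Sum ⇒ L₀ = lclm(L_f,L_g) in ℚ(x)⟨Dx⟩.
∫: right-multiply L₀ by Dx.
L = (-8 - 4·x)·Dx^2 + (-2 - 8·x - 4·x^2)·Dx^3 + (3 + 5·x + 2·x^2)·Dx^4  (order 4).
h: a_k = 0, 3, 2, 7/3, 5/6, 1/2, 1/15, 3/35, …
ICs: h(0) = 0, h′(0) = 3, h′′(0) = 4, h′′′(0) = 14.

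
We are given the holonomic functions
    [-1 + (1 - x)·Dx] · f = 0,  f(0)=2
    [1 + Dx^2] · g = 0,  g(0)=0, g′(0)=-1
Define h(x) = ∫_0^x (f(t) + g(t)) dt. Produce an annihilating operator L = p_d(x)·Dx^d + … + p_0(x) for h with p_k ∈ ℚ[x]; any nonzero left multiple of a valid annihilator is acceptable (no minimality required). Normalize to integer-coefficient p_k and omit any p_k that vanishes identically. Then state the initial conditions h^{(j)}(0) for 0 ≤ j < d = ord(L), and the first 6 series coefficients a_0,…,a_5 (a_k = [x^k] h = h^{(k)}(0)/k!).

f: a_k = 2, 2, 2, 2, 2, 2, …
g: a_k = 0, -1, 0, 1/6, 0, -1/120, …
Weyl lclm of L_f,L_g ⇒ L₀ (ord ≤ 3).
h=∫h₀ ⇒ L = L₀·Dx.
L = (7 - 2·x + x^2)·Dx + (-3 + 5·x - 3·x^2 + x^3)·Dx^2 + (7 - 2·x + x^2)·Dx^3 + (-3 + 5·x - 3·x^2 + x^3)·Dx^4  (order 4).
h: a_k = 0, 2, 1/2, 2/3, 13/24, 2/5, …
ICs: h(0) = 0, h′(0) = 2, h′′(0) = 1, h′′′(0) = 4.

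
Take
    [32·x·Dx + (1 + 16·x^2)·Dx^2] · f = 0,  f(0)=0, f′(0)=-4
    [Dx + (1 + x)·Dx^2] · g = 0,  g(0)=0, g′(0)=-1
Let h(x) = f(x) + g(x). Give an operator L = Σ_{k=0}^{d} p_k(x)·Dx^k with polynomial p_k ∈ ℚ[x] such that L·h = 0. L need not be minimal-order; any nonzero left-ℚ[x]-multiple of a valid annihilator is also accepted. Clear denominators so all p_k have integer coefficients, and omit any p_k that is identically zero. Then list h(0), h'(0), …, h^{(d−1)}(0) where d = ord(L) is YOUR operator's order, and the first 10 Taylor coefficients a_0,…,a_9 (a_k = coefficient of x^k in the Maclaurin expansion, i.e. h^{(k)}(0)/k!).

L = (-32 - 96·x + 1536·x^2 + 512·x^3)·Dx + (-34 - 64·x + 1440·x^2 + 3072·x^3 + 1024·x^4)·Dx^2 + (-1 + 31·x + 32·x^2 + 512·x^3 + 768·x^4 + 256·x^5)·Dx^3  (order 3).
h: a_k = 0, -5, 1/2, 21, 1/4, -205, 1/6, 16383/7, 1/8, -262145/9, …
ICs: h(0) = 0, h′(0) = -5, h′′(0) = 1.

f: a_k = 0, -4, 0, 64/3, 0, -1024/5, 0, 16384/7, 0, -262144/9, …
g: a_k = 0, -1, 1/2, -1/3, 1/4, -1/5, 1/6, -1/7, 1/8, -1/9, …
f+g: L₀ = lclm(L_f,L_g), ord ≤ 2+2.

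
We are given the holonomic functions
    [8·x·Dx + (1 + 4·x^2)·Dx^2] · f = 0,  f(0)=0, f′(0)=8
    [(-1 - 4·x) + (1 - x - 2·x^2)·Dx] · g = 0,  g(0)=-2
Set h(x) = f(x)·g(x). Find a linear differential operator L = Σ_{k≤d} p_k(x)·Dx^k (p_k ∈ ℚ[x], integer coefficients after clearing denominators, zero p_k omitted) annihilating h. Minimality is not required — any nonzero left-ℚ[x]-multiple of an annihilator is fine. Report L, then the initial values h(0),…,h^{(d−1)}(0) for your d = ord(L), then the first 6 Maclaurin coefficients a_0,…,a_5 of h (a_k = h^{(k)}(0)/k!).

f: a_k = 0, 8, 0, -32/3, 0, 128/5, …
g: a_k = -2, -2, -6, -10, -22, -42, …
Product ⇒ symmetric product L₀, ord ≤ 2.
L = (4 + 8·x + 48·x^2) + (2 + 16·x^2 + 48·x^3)·Dx + (-1 + x - 2·x^2 + 4·x^3 + 8·x^4)·Dx^2  (order 2).
h: a_k = 0, -16, -16, -80/3, -176/3, -816/5, …
ICs: h(0) = 0, h′(0) = -16.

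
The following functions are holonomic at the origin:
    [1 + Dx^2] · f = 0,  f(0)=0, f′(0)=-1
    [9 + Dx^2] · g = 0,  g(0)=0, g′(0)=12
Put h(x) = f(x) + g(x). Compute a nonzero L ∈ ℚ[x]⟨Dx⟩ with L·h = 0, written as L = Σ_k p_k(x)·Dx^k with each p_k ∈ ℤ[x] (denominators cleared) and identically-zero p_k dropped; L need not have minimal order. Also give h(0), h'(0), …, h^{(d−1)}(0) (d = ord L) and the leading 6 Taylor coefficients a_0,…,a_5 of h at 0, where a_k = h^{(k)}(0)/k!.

f: a_k = 0, -1, 0, 1/6, 0, -1/120, …
g: a_k = 0, 12, 0, -18, 0, 81/10, …
Sum ⇒ L₀ = lclm(L_f,L_g) in ℚ(x)⟨Dx⟩.
L = 9 + 10·Dx^2 + Dx^4  (order 4).
h: a_k = 0, 11, 0, -107/6, 0, 971/120, …
ICs: h(0) = 0, h′(0) = 11, h′′(0) = 0, h′′′(0) = -107.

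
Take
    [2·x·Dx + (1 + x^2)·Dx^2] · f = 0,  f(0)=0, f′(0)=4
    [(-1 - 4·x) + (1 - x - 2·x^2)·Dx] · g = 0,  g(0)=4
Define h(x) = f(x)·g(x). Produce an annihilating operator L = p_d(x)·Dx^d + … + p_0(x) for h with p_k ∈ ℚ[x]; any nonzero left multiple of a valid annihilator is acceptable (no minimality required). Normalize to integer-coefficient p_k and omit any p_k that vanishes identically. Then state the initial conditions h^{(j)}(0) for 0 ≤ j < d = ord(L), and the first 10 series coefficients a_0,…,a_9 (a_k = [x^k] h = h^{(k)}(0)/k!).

L = (4 + 2·x + 12·x^2) + (2 + 6·x + 4·x^2 + 12·x^3)·Dx + (-1 + x + x^2 + x^3 + 2·x^4)·Dx^2  (order 2).
h: a_k = 0, 16, 16, 128/3, 224/3, 816/5, 4688/15, 66848/105, 8832/7, 799088/315, …
ICs: h(0) = 0, h′(0) = 16.

f: a_k = 0, 4, 0, -4/3, 0, 4/5, 0, -4/7, 0, 4/9, …
g: a_k = 4, 4, 12, 20, 44, 84, 172, 340, 684, 1364, …
Product ⇒ symmetric product L₀, ord ≤ 2.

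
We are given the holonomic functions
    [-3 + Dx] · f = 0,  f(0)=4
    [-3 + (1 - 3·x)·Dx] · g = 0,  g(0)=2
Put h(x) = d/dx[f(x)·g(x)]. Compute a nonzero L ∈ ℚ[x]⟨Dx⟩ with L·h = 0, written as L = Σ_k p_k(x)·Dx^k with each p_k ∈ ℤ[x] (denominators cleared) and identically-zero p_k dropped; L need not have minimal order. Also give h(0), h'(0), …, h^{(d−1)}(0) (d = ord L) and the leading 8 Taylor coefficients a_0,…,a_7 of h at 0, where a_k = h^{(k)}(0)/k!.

L = (15 - 36·x + 27·x^2) + (-2 + 9·x - 9·x^2)·Dx  (order 1).
h: a_k = 48, 360, 1728, 7020, 26406, 475551/5, 332910, 79899129/70, …
ICs: h(0) = 48.

f: a_k = 4, 12, 18, 18, 27/2, 81/10, 81/20, 243/140, …
g: a_k = 2, 6, 18, 54, 162, 486, 1458, 4374, …
f·g: L₀ = L_f ⊗_s L_g, ord ≤ 1·1.
Derive L from L₀ (diff closure).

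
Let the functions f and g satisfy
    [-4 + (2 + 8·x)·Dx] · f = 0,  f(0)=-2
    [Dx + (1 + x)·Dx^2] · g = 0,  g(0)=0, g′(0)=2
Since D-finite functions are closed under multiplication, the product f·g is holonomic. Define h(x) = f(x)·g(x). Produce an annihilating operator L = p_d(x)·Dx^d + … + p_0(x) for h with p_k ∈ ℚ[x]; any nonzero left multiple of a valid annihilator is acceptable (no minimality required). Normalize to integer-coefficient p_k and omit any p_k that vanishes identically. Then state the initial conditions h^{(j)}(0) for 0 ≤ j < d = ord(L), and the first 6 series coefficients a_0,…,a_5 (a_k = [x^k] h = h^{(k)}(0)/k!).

f: a_k = -2, -4, 4, -8, 20, -56, …
g: a_k = 0, 2, -1, 2/3, -1/2, 2/5, …
L₀ := L_f ⊗_s L_g (sym. prod.), ord ≤ 2.
L = (10 + 4·x) + (-3 - 12·x)·Dx + (1 + 9·x + 24·x^2 + 16·x^3)·Dx^2  (order 2).
h: a_k = 0, -4, -6, 32/3, -65/3, 778/15, …
ICs: h(0) = 0, h′(0) = -4.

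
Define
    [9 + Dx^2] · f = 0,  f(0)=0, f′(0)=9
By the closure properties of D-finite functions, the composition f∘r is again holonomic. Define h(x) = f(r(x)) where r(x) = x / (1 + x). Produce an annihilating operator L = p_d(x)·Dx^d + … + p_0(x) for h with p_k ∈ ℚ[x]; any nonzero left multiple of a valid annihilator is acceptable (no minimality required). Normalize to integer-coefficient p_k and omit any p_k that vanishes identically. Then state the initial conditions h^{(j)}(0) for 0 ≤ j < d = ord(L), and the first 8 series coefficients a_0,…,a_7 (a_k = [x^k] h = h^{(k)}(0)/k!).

f: a_k = 0, 9, 0, -27/2, 0, 243/40, 0, -729/560, …
L₀ from L_f via x↦r, Dx↦r'^{-1}Dx.
L = 9 + (2 + 6·x + 6·x^2 + 2·x^3)·Dx + (1 + 4·x + 6·x^2 + 4·x^3 + x^4)·Dx^2  (order 2).
h: a_k = 0, 9, -9, -9/2, 63/2, -2637/40, 765/8, -58059/560, …
ICs: h(0) = 0, h′(0) = 9.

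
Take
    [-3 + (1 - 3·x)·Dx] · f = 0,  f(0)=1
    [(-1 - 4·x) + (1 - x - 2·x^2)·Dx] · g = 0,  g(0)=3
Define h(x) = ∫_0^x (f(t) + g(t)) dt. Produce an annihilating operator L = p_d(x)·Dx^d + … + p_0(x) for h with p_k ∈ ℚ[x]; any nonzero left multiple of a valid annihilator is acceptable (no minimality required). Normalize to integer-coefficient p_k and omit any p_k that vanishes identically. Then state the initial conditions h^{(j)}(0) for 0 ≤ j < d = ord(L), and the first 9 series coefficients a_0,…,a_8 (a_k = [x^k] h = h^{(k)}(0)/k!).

f: a_k = 1, 3, 9, 27, 81, 243, 729, 2187, 6561, …
g: a_k = 3, 3, 9, 15, 33, 63, 129, 255, 513, …
Weyl lclm of L_f,L_g ⇒ L₀ (ord ≤ 2).
h=∫₀ˣh₀: take L = L₀·Dx.
L = (-36·x + 36·x^2 - 36·x^3)·Dx + (6 - 6·x - 30·x^2 + 54·x^3 - 72·x^4)·Dx^2 + (-1 + 6·x - 12·x^2 + 8·x^3 + 9·x^4 - 18·x^5)·Dx^3  (order 3).
h: a_k = 0, 4, 3, 6, 21/2, 114/5, 51, 858/7, 1221/4, …
ICs: h(0) = 0, h′(0) = 4, h′′(0) = 6.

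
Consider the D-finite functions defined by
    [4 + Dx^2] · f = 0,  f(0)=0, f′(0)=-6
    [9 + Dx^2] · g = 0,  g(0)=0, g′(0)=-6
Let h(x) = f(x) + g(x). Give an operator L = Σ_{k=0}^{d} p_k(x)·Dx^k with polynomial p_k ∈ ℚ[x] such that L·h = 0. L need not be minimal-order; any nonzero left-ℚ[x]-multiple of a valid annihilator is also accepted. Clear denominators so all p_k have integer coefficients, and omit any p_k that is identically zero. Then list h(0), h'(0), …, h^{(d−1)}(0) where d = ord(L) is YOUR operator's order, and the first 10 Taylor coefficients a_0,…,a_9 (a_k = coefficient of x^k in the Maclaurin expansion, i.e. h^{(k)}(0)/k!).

L = 36 + 13·Dx^2 + Dx^4  (order 4).
h: a_k = 0, -12, 0, 13, 0, -97/20, 0, 793/840, 0, -6817/60480, …
ICs: h(0) = 0, h′(0) = -12, h′′(0) = 0, h′′′(0) = 78.

f: a_k = 0, -6, 0, 4, 0, -4/5, 0, 8/105, 0, -4/945, …
g: a_k = 0, -6, 0, 9, 0, -81/20, 0, 243/280, 0, -243/2240, …
h₀=f+g: left-lcm gives L₀, ord ≤ 4.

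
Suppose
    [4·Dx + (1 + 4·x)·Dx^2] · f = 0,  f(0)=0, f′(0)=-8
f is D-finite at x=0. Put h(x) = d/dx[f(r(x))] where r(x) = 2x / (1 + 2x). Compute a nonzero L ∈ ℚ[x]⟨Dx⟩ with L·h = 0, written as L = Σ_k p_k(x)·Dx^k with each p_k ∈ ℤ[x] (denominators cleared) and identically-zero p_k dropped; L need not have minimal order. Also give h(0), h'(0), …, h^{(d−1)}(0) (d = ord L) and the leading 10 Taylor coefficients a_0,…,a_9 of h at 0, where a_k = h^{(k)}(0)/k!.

f: a_k = 0, -8, 16, -128/3, 128, -2048/5, 4096/3, -32768/7, 16384, -524288/9, …
Change of var in L_f (x↦r) gives L₀.
h=h₀': d/dx-closure on L₀ ⇒ L.
L = (12 + 40·x) + (1 + 12·x + 20·x^2)·Dx  (order 1).
h: a_k = -16, 192, -1984, 19968, -199936, 1999872, -19999744, 199999488, -1999998976, 19999997952, …
ICs: h(0) = -16.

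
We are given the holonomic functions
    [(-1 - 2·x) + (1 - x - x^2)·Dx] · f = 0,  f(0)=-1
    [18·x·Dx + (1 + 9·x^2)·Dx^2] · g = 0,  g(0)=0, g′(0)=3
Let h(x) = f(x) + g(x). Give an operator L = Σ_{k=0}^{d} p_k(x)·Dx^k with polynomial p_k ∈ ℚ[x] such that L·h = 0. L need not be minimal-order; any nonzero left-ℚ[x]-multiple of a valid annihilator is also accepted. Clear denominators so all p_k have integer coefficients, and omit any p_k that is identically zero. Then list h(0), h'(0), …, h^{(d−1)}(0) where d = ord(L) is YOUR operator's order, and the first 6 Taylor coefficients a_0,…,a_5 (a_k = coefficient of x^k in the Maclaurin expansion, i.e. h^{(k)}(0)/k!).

f: a_k = -1, -1, -2, -3, -5, -8, …
g: a_k = 0, 3, 0, -9, 0, 243/5, …
h₀=f+g: left-lcm gives L₀, ord ≤ 3.
L = (-36 + 144·x + 1440·x^2 + 2376·x^3 + 3186·x^4 + 486·x^6)·Dx + (18 + 24·x - 108·x^2 + 444·x^3 + 2313·x^4 + 2178·x^5 + 243·x^6 + 486·x^7)·Dx^2 + (-2 - 10·x - 34·x^2 - 48·x^3 - 123·x^4 + 387·x^5 + 198·x^6 + 81·x^7 + 81·x^8)·Dx^3  (order 3).
h: a_k = -1, 2, -2, -12, -5, 203/5, …
ICs: h(0) = -1, h′(0) = 2, h′′(0) = -4.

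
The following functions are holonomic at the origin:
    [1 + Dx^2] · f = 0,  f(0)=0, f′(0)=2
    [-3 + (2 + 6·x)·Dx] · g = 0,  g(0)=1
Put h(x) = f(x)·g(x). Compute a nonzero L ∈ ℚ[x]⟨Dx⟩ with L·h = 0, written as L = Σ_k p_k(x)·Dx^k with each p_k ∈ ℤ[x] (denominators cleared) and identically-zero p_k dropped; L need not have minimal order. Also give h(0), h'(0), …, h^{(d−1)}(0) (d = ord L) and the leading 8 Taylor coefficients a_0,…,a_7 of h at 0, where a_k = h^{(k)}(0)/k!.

f: a_k = 0, 2, 0, -1/3, 0, 1/60, 0, -1/2520, …
g: a_k = 1, 3/2, -9/8, 27/16, -405/128, 1701/256, -15309/1024, 72171/2048, …
Sym-product of L_f,L_g gives L₀ (≤ ord 2).
L = (31 + 24·x + 36·x^2) + (-12 - 36·x)·Dx + (4 + 24·x + 36·x^2)·Dx^2  (order 2).
h: a_k = 0, 2, 3, -31/12, 23/8, -5699/960, 8161/640, -4655323/161280, …
ICs: h(0) = 0, h′(0) = 2.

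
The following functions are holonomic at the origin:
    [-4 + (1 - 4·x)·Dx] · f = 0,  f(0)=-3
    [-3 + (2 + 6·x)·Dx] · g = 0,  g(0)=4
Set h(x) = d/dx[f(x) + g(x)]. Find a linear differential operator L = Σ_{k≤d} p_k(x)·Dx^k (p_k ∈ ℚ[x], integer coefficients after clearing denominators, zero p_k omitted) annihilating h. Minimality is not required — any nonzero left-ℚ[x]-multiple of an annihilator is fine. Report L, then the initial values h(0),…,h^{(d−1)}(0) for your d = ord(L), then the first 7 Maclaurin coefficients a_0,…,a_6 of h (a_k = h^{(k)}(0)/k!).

L = (-792 - 864·x) + (-357 - 2520·x - 3024·x^2)·Dx + (38 + 34·x - 528·x^2 - 864·x^3)·Dx^2  (order 2).
h: a_k = -6, -105, -2223/4, -24981/8, -974535/64, -9483111/128, -175655571/512, …
ICs: h(0) = -6, h′(0) = -105.

f: a_k = -3, -12, -48, -192, -768, -3072, -12288, …
g: a_k = 4, 6, -9/2, 27/4, -405/32, 1701/64, -15309/256, …
f+g: L₀ = lclm(L_f,L_g), ord ≤ 1+1.
Differentiate: ansatz ord ≤ ord L₀ ⇒ L.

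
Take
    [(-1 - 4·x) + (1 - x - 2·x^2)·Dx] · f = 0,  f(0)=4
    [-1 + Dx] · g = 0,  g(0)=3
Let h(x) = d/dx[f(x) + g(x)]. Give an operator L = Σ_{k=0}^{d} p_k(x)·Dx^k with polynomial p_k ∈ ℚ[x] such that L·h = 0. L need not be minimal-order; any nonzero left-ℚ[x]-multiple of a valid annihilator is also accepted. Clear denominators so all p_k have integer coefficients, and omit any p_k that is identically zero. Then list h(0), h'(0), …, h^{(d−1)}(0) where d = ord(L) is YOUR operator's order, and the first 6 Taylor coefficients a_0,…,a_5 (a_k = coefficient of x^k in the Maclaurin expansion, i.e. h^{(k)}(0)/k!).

f: a_k = 4, 4, 12, 20, 44, 84, …
g: a_k = 3, 3, 3/2, 1/2, 1/8, 1/40, …
Sum ⇒ L₀ = lclm(L_f,L_g) in ℚ(x)⟨Dx⟩.
h₀' ⇒ L via d/dx closure of L₀.
L = (24 + 138·x + 144·x^2 + 240·x^3 + 48·x^4) + (-29 - 142·x - 155·x^2 - 200·x^3 + 20·x^4 + 16·x^5)·Dx + (5 + 4·x + 11·x^2 - 40·x^3 - 68·x^4 - 16·x^5)·Dx^2  (order 2).
h: a_k = 7, 27, 123/2, 353/2, 3361/8, 41281/40, …
ICs: h(0) = 7, h′(0) = 27.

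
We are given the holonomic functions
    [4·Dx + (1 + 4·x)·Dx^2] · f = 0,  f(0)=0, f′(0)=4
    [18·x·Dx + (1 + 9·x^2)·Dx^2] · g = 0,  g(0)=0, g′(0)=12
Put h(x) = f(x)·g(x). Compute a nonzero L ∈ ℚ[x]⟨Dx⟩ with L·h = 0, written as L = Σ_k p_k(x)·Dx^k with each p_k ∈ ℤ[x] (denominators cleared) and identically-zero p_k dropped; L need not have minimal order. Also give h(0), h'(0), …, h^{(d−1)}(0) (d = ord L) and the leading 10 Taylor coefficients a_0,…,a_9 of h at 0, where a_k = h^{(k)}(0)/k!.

L = (2448 + 17280·x + 76464·x^2 + 518400·x^3 + 1399680·x^4 + 2426112·x^5 + 1679616·x^7)·Dx + (452 + 10800·x + 98028·x^2 + 491184·x^3 + 1840320·x^4 + 4339008·x^5 + 6531840·x^6 + 1259712·x^7 + 5878656·x^8)·Dx^2 + (136 + 1912·x + 18576·x^2 + 103608·x^3 + 389448·x^4 + 1100304·x^5 + 2239488·x^6 + 3277584·x^7 + 1259712·x^8 + 3359232·x^9)·Dx^3 + (13 + 176·x + 1234·x^2 + 6048·x^3 + 22833·x^4 + 68688·x^5 + 154224·x^6 + 279936·x^7 + 399492·x^8 + 209952·x^9 + 419904·x^10)·Dx^4  (order 4).
h: a_k = 0, 0, 48, -96, 112, -480, 12336/5, -37216/5, 99312/5, -2666016/35, …
ICs: h(0) = 0, h′(0) = 0, h′′(0) = 96, h′′′(0) = -576.

f: a_k = 0, 4, -8, 64/3, -64, 1024/5, -2048/3, 16384/7, -8192, 262144/9, …
g: a_k = 0, 12, 0, -36, 0, 972/5, 0, -8748/7, 0, 8748, …
Product ⇒ symmetric product L₀, ord ≤ 4.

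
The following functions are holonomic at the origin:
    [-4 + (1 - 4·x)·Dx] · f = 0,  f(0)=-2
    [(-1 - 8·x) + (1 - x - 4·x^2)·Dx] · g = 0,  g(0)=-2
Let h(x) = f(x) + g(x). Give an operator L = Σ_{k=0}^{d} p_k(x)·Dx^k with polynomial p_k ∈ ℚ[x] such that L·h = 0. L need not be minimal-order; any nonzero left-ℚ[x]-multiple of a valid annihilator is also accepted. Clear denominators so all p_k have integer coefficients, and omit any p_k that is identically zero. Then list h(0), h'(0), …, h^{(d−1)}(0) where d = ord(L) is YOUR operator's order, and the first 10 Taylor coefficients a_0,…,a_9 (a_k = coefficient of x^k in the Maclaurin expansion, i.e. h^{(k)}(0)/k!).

f: a_k = -2, -8, -32, -128, -512, -2048, -8192, -32768, -131072, -524288, …
g: a_k = -2, -2, -10, -18, -58, -130, -362, -882, -2330, -5858, …
Sum ⇒ L₀ = lclm(L_f,L_g) in ℚ(x)⟨Dx⟩.
L = (8 - 288·x + 384·x^2 - 512·x^3) + (22 - 8·x - 288·x^2 + 640·x^3 - 1024·x^4)·Dx + (-3 + 23·x - 56·x^2 + 32·x^3 + 128·x^4 - 256·x^5)·Dx^2  (order 2).
h: a_k = -4, -10, -42, -146, -570, -2178, -8554, -33650, -133402, -530146, …
ICs: h(0) = -4, h′(0) = -10.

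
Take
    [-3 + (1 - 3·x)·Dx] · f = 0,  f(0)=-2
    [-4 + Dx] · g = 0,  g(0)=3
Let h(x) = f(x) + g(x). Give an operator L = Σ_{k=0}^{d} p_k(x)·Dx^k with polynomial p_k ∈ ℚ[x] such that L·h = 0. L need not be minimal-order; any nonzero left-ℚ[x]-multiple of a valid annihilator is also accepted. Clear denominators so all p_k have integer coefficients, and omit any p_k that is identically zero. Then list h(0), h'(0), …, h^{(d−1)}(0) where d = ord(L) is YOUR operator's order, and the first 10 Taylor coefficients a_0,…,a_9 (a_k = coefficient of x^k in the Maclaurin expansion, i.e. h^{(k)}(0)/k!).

f: a_k = -2, -6, -18, -54, -162, -486, -1458, -4374, -13122, -39366, …
g: a_k = 3, 12, 24, 32, 32, 128/5, 256/15, 1024/105, 512/105, 2048/945, …
f+g: L₀ = lclm(L_f,L_g), ord ≤ 1+1.
L = (-24 - 144·x) + (2 + 96·x - 144·x^2)·Dx + (1 - 15·x + 36·x^2)·Dx^2  (order 2).
h: a_k = 1, 6, 6, -22, -130, -2302/5, -21614/15, -458246/105, -1377298/105, -37198822/945, …
ICs: h(0) = 1, h′(0) = 6.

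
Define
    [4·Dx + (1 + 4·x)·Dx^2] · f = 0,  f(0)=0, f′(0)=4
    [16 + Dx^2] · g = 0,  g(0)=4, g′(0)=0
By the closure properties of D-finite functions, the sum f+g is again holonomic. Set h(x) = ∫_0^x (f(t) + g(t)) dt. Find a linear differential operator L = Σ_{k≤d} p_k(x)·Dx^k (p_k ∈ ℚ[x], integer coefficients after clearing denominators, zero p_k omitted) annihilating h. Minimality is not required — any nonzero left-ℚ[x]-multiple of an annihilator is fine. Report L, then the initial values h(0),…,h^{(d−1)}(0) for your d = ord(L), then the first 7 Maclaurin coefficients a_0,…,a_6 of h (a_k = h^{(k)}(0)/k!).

f: a_k = 0, 4, -8, 64/3, -64, 1024/5, -2048/3, …
g: a_k = 4, 0, -32, 0, 128/3, 0, -1024/45, …
Weyl lclm of L_f,L_g ⇒ L₀ (ord ≤ 4).
h=∫h₀ ⇒ L = L₀·Dx.
L = (448 + 512·x + 1024·x^2)·Dx^2 + (48 + 320·x + 768·x^2 + 1024·x^3)·Dx^3 + (28 + 32·x + 64·x^2)·Dx^4 + (3 + 20·x + 48·x^2 + 64·x^3)·Dx^5  (order 5).
h: a_k = 0, 4, 2, -40/3, 16/3, -64/15, 512/15, …
ICs: h(0) = 0, h′(0) = 4, h′′(0) = 4, h′′′(0) = -80, h′′′′(0) = 128.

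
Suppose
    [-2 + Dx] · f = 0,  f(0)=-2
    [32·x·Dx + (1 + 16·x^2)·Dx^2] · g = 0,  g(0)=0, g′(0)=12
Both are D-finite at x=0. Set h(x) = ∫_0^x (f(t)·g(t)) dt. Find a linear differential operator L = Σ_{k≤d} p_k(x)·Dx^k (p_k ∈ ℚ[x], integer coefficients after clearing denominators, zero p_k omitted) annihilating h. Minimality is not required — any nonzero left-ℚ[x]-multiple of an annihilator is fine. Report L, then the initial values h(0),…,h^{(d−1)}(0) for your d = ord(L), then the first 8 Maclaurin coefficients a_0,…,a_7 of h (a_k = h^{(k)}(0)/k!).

f: a_k = -2, -4, -4, -8/3, -4/3, -8/15, -8/45, -16/315, …
g: a_k = 0, 12, 0, -64, 0, 3072/5, 0, -49152/7, …
L₀ := L_f ⊗_s L_g (sym. prod.), ord ≤ 2.
h=∫₀ˣh₀: take L = L₀·Dx.
L = (4 - 64·x + 64·x^2)·Dx + (-4 + 32·x - 64·x^2)·Dx^2 + (1 + 16·x^2)·Dx^3  (order 3).
h: a_k = 0, 0, -12, -16, 20, 224/5, -824/5, -6880/21, …
ICs: h(0) = 0, h′(0) = 0, h′′(0) = -24.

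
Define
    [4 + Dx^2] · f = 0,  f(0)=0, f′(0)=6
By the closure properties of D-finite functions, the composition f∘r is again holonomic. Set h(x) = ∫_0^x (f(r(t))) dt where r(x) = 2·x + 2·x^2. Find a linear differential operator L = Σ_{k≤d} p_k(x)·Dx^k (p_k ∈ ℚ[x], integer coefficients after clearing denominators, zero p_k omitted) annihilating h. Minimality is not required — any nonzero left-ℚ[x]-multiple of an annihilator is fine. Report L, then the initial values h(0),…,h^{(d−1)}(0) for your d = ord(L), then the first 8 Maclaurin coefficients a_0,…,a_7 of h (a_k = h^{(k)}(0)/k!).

f: a_k = 0, 6, 0, -4, 0, 4/5, 0, -8/105, …
h₀=f(r): pull back L_f along r ⇒ L₀.
Integrate: L := L₀·Dx.
L = (16 + 96·x + 192·x^2 + 128·x^3)·Dx - 2·Dx^2 + (1 + 2·x)·Dx^3  (order 3).
h: a_k = 0, 0, 6, 4, -8, -96/5, -176/15, 96/7, …
ICs: h(0) = 0, h′(0) = 0, h′′(0) = 12.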